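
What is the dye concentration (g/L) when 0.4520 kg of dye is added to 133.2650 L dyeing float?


Formula: Conc = dye_mass(kg) / volume(L) * 1000
Substituting: Conc = 0.4520 / 133.2650 * 1000
Result: 3.3917 g/L


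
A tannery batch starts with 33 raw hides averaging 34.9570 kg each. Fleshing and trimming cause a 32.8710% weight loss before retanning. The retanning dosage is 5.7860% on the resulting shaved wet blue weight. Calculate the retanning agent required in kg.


Total_raw = N * avg_wt = 33 * 34.9570 = 1153.5810 kg
Substrate = Total_raw * (1 - loss/100) = 1153.5810 * (1 - 32.8710/100) = 774.3874 kg
Retan = Substrate * pct / 100 = 774.3874 * 5.7860 / 100 = 44.8061 kg


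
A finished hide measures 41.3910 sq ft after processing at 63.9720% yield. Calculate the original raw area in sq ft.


Formula: raw = finished * 100 / yield
Substituting: raw = 41.3910 * 100 / 63.9720
Result: 64.7017 sq ft


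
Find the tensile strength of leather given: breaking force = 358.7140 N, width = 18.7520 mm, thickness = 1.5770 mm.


Formula: TS = force / (width * thickness)
Substituting: TS = 358.7140 / (18.7520 * 1.5770)
Result: 12.1302 N/mm^2


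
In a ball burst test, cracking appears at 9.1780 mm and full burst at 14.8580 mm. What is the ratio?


Formula: Ratio = crack / burst
Substituting: Ratio = 9.1780 / 14.8580
Result: 0.6177


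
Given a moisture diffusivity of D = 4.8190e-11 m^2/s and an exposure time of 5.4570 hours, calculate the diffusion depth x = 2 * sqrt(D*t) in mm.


t = 5.4570 hr * 3600 = 19645.2000 s
D * t = 4.8190e-11 * 19645.2000 = 9.4670e-07
x = 2 * sqrt(D*t) = 2 * sqrt(9.4670e-07) = 0.00194597 m = 1.9460 mm


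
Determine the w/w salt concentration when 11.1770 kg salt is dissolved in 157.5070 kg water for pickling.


Formula: Conc = salt / (water + salt) * 100
Substituting: Conc = 11.1770 / (157.5070 + 11.1770) * 100
Result: 6.6260 %


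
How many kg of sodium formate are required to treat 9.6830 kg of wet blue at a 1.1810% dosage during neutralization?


Formula: Neutralizer = substrate * pct / 100
Substituting: Neutralizer = 9.6830 * 1.1810 / 100
Result: 0.1144 kg


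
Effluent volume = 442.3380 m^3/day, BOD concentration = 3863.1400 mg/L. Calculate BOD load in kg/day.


Formula: BOD_load = volume * conc / 1000
Substituting: BOD_load = 442.3380 * 3863.1400 / 1000
Result: 1708.8136 kg/day


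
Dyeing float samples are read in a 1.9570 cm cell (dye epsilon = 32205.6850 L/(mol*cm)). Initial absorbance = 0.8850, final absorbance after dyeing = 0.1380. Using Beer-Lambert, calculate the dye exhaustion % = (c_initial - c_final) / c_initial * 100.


c_initial = A_i / (epsilon * l) = 0.8850 / (32205.6850 * 1.9570) = 1.4042e-05 mol/L
c_final = A_f / (epsilon * l) = 0.1380 / (32205.6850 * 1.9570) = 2.1896e-06 mol/L
Exhaustion = (c_initial - c_final) / c_initial * 100 = (1.4042e-05 - 2.1896e-06) / 1.4042e-05 * 100 = 84.4068 %


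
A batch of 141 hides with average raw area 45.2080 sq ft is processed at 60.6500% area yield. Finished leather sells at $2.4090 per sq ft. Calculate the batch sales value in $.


Raw_total = N * avg_area = 141 * 45.2080 = 6374.3280 sq ft
Finished = Raw_total * yield / 100 = 6374.3280 * 60.6500 / 100 = 3866.0299 sq ft
Value = Finished * price = 3866.0299 * 2.4090 = 9313.2661 $


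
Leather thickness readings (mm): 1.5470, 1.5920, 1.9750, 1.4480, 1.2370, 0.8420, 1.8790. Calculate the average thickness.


Formula: Average = sum / n
Substituting: Average = 10.5200 / 7
Result: 1.5029 mm


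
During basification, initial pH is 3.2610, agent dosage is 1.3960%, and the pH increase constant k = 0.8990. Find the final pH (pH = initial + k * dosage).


Formula: pH_final = pH_initial + k * base_pct
Substituting: pH_final = 3.2610 + 0.8990 * 1.3960
Result: 4.5160


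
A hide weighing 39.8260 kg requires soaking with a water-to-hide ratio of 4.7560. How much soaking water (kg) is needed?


Formula: Water = hide_weight * ratio
Substituting: Water = 39.8260 * 4.7560
Result: 189.4125 kg


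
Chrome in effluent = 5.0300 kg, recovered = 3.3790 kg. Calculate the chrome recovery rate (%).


Formula: Recovery = recovered / input * 100
Substituting: Recovery = 3.3790 / 5.0300 * 100
Result: 67.1769 %


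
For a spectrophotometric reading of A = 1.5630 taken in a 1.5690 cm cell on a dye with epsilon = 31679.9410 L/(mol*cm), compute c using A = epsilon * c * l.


Formula: c = A / (epsilon * l)
Substituting: c = 1.5630 / (31679.9410 * 1.5690)
Result: 3.1445e-05 mol/L


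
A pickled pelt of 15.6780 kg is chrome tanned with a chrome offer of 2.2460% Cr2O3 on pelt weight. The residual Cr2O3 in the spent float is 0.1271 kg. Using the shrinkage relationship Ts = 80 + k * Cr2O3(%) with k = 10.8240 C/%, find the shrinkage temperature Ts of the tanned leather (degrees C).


Offered = pelt * offer_pct / 100 = 15.6780 * 2.2460 / 100 = 0.3521 kg
Uptake = offered - residual = 0.3521 - 0.1271 = 0.2250 kg
Cr2O3% on pelt = uptake / pelt * 100 = 0.2250 / 15.6780 * 100 = 1.4353 %
Ts = 80 + k * Cr2O3% = 80 + 10.8240 * 1.4353 = 95.5358 C


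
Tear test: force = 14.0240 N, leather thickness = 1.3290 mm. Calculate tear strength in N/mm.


Formula: Tear strength = force / thickness
Substituting: Tear strength = 14.0240 / 1.3290
Result: 10.5523 N/mm


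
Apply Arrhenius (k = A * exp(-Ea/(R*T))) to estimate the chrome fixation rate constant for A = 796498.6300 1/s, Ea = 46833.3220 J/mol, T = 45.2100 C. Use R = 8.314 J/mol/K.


T_K = T_C + 273.15 = 45.2100 + 273.15 = 318.3600 K
exponent = -Ea / (R * T_K) = -46833.3220 / (8.314 * 318.3600) = -17.6940
k = A * exp(exponent) = 796498.6300 * exp(-17.6940) = 0.0164729 1/s


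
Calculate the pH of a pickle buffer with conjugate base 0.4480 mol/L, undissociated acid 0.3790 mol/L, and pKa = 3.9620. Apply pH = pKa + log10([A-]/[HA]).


ratio = [A-] / [HA] = 0.4480 / 0.3790 = 1.1821
log10(ratio) = 0.0726388
pH = pKa + log10(ratio) = 3.9620 + 0.0726388 = 4.0346


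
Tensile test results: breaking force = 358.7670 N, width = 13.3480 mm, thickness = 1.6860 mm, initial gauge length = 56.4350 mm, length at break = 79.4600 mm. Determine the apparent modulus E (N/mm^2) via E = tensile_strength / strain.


TS = F / (w * t) = 358.7670 / (13.3480 * 1.6860) = 15.9419 N/mm^2
strain = (Lf - L0) / L0 = (79.4600 - 56.4350) / 56.4350 = 0.4080
E = TS / strain = 15.9419 / 0.4080 = 39.0740 N/mm^2


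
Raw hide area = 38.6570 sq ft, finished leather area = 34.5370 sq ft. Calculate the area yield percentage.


Formula: Yield = finished / raw * 100
Substituting: Yield = 34.5370 / 38.6570 * 100
Result: 89.3422 %


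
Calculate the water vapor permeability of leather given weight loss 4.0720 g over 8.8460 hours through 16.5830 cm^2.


Formula: WVP = loss / (area * time)
Substituting: WVP = 4.0720 / (16.5830 * 8.8460)
Result: 0.0277586 g/(cm^2*hr)


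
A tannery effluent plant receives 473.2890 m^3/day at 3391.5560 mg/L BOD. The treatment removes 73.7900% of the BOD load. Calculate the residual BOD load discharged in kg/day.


Load_in = volume * conc / 1000 = 473.2890 * 3391.5560 / 1000 = 1605.1861 kg/day
Removed = Load_in * eff / 100 = 1605.1861 * 73.7900 / 100 = 1184.4669 kg/day
Load_out = Load_in - Removed = 1605.1861 - 1184.4669 = 420.7193 kg/day


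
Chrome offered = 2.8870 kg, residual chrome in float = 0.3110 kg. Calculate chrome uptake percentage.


Formula: Uptake = (offered - residual) / offered * 100
Substituting: Uptake = (2.8870 - 0.3110) / 2.8870 * 100
Result: 89.2276 %


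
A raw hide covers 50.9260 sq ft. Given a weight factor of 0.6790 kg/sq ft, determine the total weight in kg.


Formula: Weight = area * weight_per_sqft
Substituting: Weight = 50.9260 * 0.6790
Result: 34.5788 kg


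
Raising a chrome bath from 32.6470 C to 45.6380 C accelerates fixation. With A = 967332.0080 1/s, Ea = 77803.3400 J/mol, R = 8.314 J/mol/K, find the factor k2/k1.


T1 = 32.6470 + 273.15 = 305.7970 K; T2 = 45.6380 + 273.15 = 318.7880 K
k1 = A * exp(-Ea/(R*T1)) = 967332.0080 * exp(-77803.3400/(8.314*305.7970)) = 4.9561e-08 1/s
k2 = A * exp(-Ea/(R*T2)) = 967332.0080 * exp(-77803.3400/(8.314*318.7880)) = 1.7248e-07 1/s
k2/k1 = 1.7248e-07 / 4.9561e-08 = 3.4802


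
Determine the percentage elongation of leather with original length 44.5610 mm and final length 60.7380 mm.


Formula: Elongation = (Lf - L0) / L0 * 100
Substituting: Elongation = (60.7380 - 44.5610) / 44.5610 * 100
Result: 36.3030 %


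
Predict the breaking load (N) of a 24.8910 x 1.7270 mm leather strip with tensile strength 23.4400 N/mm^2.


Formula: F = TS * w * t
Substituting: F = 23.4400 * 24.8910 * 1.7270
Result: 1007.6096 N


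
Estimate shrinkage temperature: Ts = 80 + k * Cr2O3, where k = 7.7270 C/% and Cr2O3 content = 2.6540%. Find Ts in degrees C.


Formula: Ts = 80 + k * Cr2O3
Substituting: Ts = 80 + 7.7270 * 2.6540
Result: 100.5075 C


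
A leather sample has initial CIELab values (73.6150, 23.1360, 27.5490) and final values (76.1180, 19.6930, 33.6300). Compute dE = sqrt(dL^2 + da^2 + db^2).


dL = 2.5030, da = -3.4430, db = 6.0810
dE = sqrt(2.5030^2 + (-3.4430)^2 + 6.0810^2) = 7.4228


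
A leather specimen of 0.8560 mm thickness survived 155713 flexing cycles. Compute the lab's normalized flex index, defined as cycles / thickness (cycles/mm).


Formula: Index = cycles / thickness
Substituting: Index = 155713 / 0.8560
Result: 181907.7103 cycles/mm


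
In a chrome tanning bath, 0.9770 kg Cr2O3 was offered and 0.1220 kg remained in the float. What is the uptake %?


Formula: Uptake = (offered - residual) / offered * 100
Substituting: Uptake = (0.9770 - 0.1220) / 0.9770 * 100
Result: 87.5128 %


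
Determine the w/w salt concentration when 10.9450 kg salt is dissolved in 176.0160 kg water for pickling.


Formula: Conc = salt / (water + salt) * 100
Substituting: Conc = 10.9450 / (176.0160 + 10.9450) * 100
Result: 5.8542 %


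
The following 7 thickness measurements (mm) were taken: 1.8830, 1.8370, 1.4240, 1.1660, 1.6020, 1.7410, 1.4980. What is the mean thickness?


Formula: Average = sum / n
Substituting: Average = 11.1510 / 7
Result: 1.5930 mm


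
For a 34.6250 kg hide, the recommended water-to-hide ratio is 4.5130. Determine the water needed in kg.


Formula: Water = hide_weight * ratio
Substituting: Water = 34.6250 * 4.5130
Result: 156.2626 kg


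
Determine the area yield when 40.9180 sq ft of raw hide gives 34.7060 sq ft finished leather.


Formula: Yield = finished / raw * 100
Substituting: Yield = 34.7060 / 40.9180 * 100
Result: 84.8184 %


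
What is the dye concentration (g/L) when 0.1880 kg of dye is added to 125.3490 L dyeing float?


Formula: Conc = dye_mass(kg) / volume(L) * 1000
Substituting: Conc = 0.1880 / 125.3490 * 1000
Result: 1.4998 g/L


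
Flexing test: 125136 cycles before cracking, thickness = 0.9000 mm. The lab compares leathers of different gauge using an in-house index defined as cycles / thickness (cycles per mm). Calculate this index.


Formula: Index = cycles / thickness
Substituting: Index = 125136 / 0.9000
Result: 139040.0000 cycles/mm


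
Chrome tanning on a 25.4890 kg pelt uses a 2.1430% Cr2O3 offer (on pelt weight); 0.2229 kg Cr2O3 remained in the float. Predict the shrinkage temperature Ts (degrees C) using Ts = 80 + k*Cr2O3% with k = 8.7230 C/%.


Offered = pelt * offer_pct / 100 = 25.4890 * 2.1430 / 100 = 0.5462 kg
Uptake = offered - residual = 0.5462 - 0.2229 = 0.3233 kg
Cr2O3% on pelt = uptake / pelt * 100 = 0.3233 / 25.4890 * 100 = 1.2685 %
Ts = 80 + k * Cr2O3% = 80 + 8.7230 * 1.2685 = 91.0652 C


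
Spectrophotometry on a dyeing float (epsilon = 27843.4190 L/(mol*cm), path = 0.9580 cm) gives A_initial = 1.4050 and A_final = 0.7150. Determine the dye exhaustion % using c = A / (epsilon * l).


c_initial = A_i / (epsilon * l) = 1.4050 / (27843.4190 * 0.9580) = 5.2673e-05 mol/L
c_final = A_f / (epsilon * l) = 0.7150 / (27843.4190 * 0.9580) = 2.6805e-05 mol/L
Exhaustion = (c_initial - c_final) / c_initial * 100 = (5.2673e-05 - 2.6805e-05) / 5.2673e-05 * 100 = 49.1103 %


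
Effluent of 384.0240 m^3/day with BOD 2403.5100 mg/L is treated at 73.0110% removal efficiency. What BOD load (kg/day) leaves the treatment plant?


Load_in = volume * conc / 1000 = 384.0240 * 2403.5100 / 1000 = 923.0055 kg/day
Removed = Load_in * eff / 100 = 923.0055 * 73.0110 / 100 = 673.8956 kg/day
Load_out = Load_in - Removed = 923.0055 - 673.8956 = 249.1100 kg/day


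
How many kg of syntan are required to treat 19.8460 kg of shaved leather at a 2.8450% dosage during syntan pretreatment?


Formula: Syntan = substrate * pct / 100
Substituting: Syntan = 19.8460 * 2.8450 / 100
Result: 0.5646 kg


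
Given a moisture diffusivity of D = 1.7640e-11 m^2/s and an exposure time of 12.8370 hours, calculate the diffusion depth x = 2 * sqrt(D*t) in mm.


t = 12.8370 hr * 3600 = 46213.2000 s
D * t = 1.7640e-11 * 46213.2000 = 8.1520e-07
x = 2 * sqrt(D*t) = 2 * sqrt(8.1520e-07) = 0.00180577 m = 1.8058 mm


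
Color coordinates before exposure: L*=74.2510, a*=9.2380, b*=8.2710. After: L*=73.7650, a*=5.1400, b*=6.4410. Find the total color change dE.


dL = -0.4860, da = -4.0980, db = -1.8300
dE = sqrt((-0.4860)^2 + (-4.0980)^2 + (-1.8300)^2) = 4.5143


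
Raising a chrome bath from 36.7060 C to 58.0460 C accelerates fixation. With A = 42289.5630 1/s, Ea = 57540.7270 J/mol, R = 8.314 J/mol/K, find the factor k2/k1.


T1 = 36.7060 + 273.15 = 309.8560 K; T2 = 58.0460 + 273.15 = 331.1960 K
k1 = A * exp(-Ea/(R*T1)) = 42289.5630 * exp(-57540.7270/(8.314*309.8560)) = 8.4301e-06 1/s
k2 = A * exp(-Ea/(R*T2)) = 42289.5630 * exp(-57540.7270/(8.314*331.1960)) = 3.5552e-05 1/s
k2/k1 = 3.5552e-05 / 8.4301e-06 = 4.2172


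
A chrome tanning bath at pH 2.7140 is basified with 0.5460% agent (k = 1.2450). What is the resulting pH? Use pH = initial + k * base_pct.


Formula: pH_final = pH_initial + k * base_pct
Substituting: pH_final = 2.7140 + 1.2450 * 0.5460
Result: 3.3938


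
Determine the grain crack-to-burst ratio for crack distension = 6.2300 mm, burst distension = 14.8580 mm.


Formula: Ratio = crack / burst
Substituting: Ratio = 6.2300 / 14.8580
Result: 0.4193


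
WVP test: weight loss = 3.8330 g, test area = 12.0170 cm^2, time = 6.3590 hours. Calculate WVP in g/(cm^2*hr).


Formula: WVP = loss / (area * time)
Substituting: WVP = 3.8330 / (12.0170 * 6.3590)
Result: 0.0501596 g/(cm^2*hr)


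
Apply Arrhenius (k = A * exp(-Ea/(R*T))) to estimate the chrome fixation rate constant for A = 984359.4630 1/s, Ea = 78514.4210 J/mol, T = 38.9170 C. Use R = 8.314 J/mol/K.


T_K = T_C + 273.15 = 38.9170 + 273.15 = 312.0670 K
exponent = -Ea / (R * T_K) = -78514.4210 / (8.314 * 312.0670) = -30.2616
k = A * exp(exponent) = 984359.4630 * exp(-30.2616) = 7.0912e-08 1/s


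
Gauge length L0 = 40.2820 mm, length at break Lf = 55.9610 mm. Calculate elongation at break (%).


Formula: Elongation = (Lf - L0) / L0 * 100
Substituting: Elongation = (55.9610 - 40.2820) / 40.2820 * 100
Result: 38.9231 %


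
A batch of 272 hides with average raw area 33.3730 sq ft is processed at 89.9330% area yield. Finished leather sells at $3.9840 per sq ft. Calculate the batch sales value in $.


Raw_total = N * avg_area = 272 * 33.3730 = 9077.4560 sq ft
Finished = Raw_total * yield / 100 = 9077.4560 * 89.9330 / 100 = 8163.6285 sq ft
Value = Finished * price = 8163.6285 * 3.9840 = 32523.8960 $


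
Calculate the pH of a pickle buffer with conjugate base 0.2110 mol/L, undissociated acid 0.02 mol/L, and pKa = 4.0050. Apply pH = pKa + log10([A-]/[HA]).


ratio = [A-] / [HA] = 0.2110 / 0.02 = 10.5500
log10(ratio) = 1.0233
pH = pKa + log10(ratio) = 4.0050 + 1.0233 = 5.0283


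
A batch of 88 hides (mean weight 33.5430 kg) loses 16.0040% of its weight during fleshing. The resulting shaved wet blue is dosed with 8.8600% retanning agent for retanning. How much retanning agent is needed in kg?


Total_raw = N * avg_wt = 88 * 33.5430 = 2951.7840 kg
Substrate = Total_raw * (1 - loss/100) = 2951.7840 * (1 - 16.0040/100) = 2479.3805 kg
Retan = Substrate * pct / 100 = 2479.3805 * 8.8600 / 100 = 219.6731 kg


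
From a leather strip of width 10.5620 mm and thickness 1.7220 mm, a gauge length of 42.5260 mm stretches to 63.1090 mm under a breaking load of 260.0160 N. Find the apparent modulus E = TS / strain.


TS = F / (w * t) = 260.0160 / (10.5620 * 1.7220) = 14.2962 N/mm^2
strain = (Lf - L0) / L0 = (63.1090 - 42.5260) / 42.5260 = 0.4840
E = TS / strain = 14.2962 / 0.4840 = 29.5370 N/mm^2


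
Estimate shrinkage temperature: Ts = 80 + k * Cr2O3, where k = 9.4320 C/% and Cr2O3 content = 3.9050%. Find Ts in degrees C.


Formula: Ts = 80 + k * Cr2O3
Substituting: Ts = 80 + 9.4320 * 3.9050
Result: 116.8320 C


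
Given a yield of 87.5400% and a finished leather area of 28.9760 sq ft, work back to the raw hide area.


Formula: raw = finished * 100 / yield
Substituting: raw = 28.9760 * 100 / 87.5400
Result: 33.1003 sq ft


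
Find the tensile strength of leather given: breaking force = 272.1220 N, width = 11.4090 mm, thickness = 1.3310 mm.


Formula: TS = force / (width * thickness)
Substituting: TS = 272.1220 / (11.4090 * 1.3310)
Result: 17.9200 N/mm^2


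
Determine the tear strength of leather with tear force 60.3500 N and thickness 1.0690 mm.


Formula: Tear strength = force / thickness
Substituting: Tear strength = 60.3500 / 1.0690
Result: 56.4546 N/mm


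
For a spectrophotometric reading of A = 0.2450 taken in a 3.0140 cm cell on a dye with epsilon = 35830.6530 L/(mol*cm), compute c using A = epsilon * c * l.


Formula: c = A / (epsilon * l)
Substituting: c = 0.2450 / (35830.6530 * 3.0140)
Result: 2.2687e-06 mol/L


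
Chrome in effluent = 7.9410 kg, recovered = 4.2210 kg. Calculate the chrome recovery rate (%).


Formula: Recovery = recovered / input * 100
Substituting: Recovery = 4.2210 / 7.9410 * 100
Result: 53.1545 %


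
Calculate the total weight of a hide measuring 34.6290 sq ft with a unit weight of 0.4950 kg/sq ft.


Formula: Weight = area * weight_per_sqft
Substituting: Weight = 34.6290 * 0.4950
Result: 17.1414 kg


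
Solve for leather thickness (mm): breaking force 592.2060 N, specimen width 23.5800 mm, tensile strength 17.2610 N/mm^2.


Formula: t = F / (TS * w)
Substituting: t = 592.2060 / (17.2610 * 23.5800)
Result: 1.4550 mm


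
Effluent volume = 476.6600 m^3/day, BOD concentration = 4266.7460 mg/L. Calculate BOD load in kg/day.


Formula: BOD_load = volume * conc / 1000
Substituting: BOD_load = 476.6600 * 4266.7460 / 1000
Result: 2033.7871 kg/day


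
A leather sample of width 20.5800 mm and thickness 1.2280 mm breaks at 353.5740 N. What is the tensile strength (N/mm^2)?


Formula: TS = force / (width * thickness)
Substituting: TS = 353.5740 / (20.5800 * 1.2280)
Result: 13.9906 N/mm^2


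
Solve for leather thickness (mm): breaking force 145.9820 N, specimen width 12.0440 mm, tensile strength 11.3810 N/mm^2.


Formula: t = F / (TS * w)
Substituting: t = 145.9820 / (11.3810 * 12.0440)
Result: 1.0650 mm


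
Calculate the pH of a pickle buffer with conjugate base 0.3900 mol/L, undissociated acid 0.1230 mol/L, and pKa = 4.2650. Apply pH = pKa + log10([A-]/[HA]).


ratio = [A-] / [HA] = 0.3900 / 0.1230 = 3.1707
log10(ratio) = 0.5012
pH = pKa + log10(ratio) = 4.2650 + 0.5012 = 4.7662


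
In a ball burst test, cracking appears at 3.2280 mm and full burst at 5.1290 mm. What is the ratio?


Formula: Ratio = crack / burst
Substituting: Ratio = 3.2280 / 5.1290
Result: 0.6294


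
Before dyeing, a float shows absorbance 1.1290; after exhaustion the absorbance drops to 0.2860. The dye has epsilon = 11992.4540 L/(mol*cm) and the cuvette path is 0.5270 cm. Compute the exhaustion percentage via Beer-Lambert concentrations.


c_initial = A_i / (epsilon * l) = 1.1290 / (11992.4540 * 0.5270) = 1.7864e-04 mol/L
c_final = A_f / (epsilon * l) = 0.2860 / (11992.4540 * 0.5270) = 4.5253e-05 mol/L
Exhaustion = (c_initial - c_final) / c_initial * 100 = (1.7864e-04 - 4.5253e-05) / 1.7864e-04 * 100 = 74.6678 %


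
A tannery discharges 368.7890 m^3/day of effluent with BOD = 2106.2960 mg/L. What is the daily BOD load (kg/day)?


Formula: BOD_load = volume * conc / 1000
Substituting: BOD_load = 368.7890 * 2106.2960 / 1000
Result: 776.7788 kg/day


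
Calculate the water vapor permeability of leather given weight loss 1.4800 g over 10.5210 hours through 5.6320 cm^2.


Formula: WVP = loss / (area * time)
Substituting: WVP = 1.4800 / (5.6320 * 10.5210)
Result: 0.0249771 g/(cm^2*hr)


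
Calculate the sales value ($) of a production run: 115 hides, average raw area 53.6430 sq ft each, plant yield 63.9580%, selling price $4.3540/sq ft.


Raw_total = N * avg_area = 115 * 53.6430 = 6168.9450 sq ft
Finished = Raw_total * yield / 100 = 6168.9450 * 63.9580 / 100 = 3945.5338 sq ft
Value = Finished * price = 3945.5338 * 4.3540 = 17178.8544 $


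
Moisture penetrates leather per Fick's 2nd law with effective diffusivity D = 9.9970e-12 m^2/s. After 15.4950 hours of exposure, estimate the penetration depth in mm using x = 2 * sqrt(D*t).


t = 15.4950 hr * 3600 = 55782.0000 s
D * t = 9.9970e-12 * 55782.0000 = 5.5765e-07
x = 2 * sqrt(D*t) = 2 * sqrt(5.5765e-07) = 0.00149352 m = 1.4935 mm


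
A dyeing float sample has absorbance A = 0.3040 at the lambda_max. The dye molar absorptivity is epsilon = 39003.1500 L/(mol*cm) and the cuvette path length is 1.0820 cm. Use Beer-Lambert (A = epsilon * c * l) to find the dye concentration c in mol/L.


Formula: c = A / (epsilon * l)
Substituting: c = 0.3040 / (39003.1500 * 1.0820)
Result: 7.2036e-06 mol/L


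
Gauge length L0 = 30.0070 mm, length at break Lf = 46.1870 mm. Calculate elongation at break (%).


Formula: Elongation = (Lf - L0) / L0 * 100
Substituting: Elongation = (46.1870 - 30.0070) / 30.0070 * 100
Result: 53.9208 %


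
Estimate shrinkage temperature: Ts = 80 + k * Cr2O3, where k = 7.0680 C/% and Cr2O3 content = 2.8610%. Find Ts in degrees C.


Formula: Ts = 80 + k * Cr2O3
Substituting: Ts = 80 + 7.0680 * 2.8610
Result: 100.2215 C


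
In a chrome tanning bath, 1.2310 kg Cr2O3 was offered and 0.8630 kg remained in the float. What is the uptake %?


Formula: Uptake = (offered - residual) / offered * 100
Substituting: Uptake = (1.2310 - 0.8630) / 1.2310 * 100
Result: 29.8944 %


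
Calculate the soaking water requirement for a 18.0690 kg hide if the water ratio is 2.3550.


Formula: Water = hide_weight * ratio
Substituting: Water = 18.0690 * 2.3550
Result: 42.5525 kg


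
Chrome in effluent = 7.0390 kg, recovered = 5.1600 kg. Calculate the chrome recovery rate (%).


Formula: Recovery = recovered / input * 100
Substituting: Recovery = 5.1600 / 7.0390 * 100
Result: 73.3059 %


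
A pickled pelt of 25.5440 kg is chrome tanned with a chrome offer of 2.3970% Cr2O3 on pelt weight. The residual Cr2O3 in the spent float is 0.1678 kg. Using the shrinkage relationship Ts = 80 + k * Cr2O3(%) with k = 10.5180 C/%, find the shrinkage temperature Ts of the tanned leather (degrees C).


Offered = pelt * offer_pct / 100 = 25.5440 * 2.3970 / 100 = 0.6123 kg
Uptake = offered - residual = 0.6123 - 0.1678 = 0.4445 kg
Cr2O3% on pelt = uptake / pelt * 100 = 0.4445 / 25.5440 * 100 = 1.7401 %
Ts = 80 + k * Cr2O3% = 80 + 10.5180 * 1.7401 = 98.3023 C


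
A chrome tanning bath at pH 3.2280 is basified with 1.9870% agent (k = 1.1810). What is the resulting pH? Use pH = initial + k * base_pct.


Formula: pH_final = pH_initial + k * base_pct
Substituting: pH_final = 3.2280 + 1.1810 * 1.9870
Result: 5.5746


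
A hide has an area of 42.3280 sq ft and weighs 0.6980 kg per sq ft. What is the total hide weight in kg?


Formula: Weight = area * weight_per_sqft
Substituting: Weight = 42.3280 * 0.6980
Result: 29.5449 kg


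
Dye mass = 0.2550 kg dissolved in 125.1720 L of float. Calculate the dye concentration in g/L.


Formula: Conc = dye_mass(kg) / volume(L) * 1000
Substituting: Conc = 0.2550 / 125.1720 * 1000
Result: 2.0372 g/L


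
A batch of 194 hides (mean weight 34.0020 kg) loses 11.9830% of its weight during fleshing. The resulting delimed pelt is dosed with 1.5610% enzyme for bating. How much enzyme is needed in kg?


Total_raw = N * avg_wt = 194 * 34.0020 = 6596.3880 kg
Substrate = Total_raw * (1 - loss/100) = 6596.3880 * (1 - 11.9830/100) = 5805.9428 kg
Enzyme = Substrate * pct / 100 = 5805.9428 * 1.5610 / 100 = 90.6308 kg


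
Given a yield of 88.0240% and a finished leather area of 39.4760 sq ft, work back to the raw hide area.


Formula: raw = finished * 100 / yield
Substituting: raw = 39.4760 * 100 / 88.0240
Result: 44.8469 sq ft


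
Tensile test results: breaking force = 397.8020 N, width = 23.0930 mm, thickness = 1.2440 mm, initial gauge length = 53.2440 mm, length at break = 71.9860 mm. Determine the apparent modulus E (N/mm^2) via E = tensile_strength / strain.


TS = F / (w * t) = 397.8020 / (23.0930 * 1.2440) = 13.8473 N/mm^2
strain = (Lf - L0) / L0 = (71.9860 - 53.2440) / 53.2440 = 0.3520
E = TS / strain = 13.8473 / 0.3520 = 39.3388 N/mm^2


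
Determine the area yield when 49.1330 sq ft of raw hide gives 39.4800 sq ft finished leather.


Formula: Yield = finished / raw * 100
Substituting: Yield = 39.4800 / 49.1330 * 100
Result: 80.3533 %


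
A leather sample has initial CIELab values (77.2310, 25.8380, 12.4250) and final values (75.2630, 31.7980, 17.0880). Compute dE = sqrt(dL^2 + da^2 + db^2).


dL = -1.9680, da = 5.9600, db = 4.6630
dE = sqrt((-1.9680)^2 + 5.9600^2 + 4.6630^2) = 7.8191


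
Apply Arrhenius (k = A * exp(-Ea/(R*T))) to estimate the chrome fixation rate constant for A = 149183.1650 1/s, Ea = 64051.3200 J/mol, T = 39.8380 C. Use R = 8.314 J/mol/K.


T_K = T_C + 273.15 = 39.8380 + 273.15 = 312.9880 K
exponent = -Ea / (R * T_K) = -64051.3200 / (8.314 * 312.9880) = -24.6145
k = A * exp(exponent) = 149183.1650 * exp(-24.6145) = 3.0465e-06 1/s


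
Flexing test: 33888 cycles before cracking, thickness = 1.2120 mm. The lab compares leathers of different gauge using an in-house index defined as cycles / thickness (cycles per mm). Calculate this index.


Formula: Index = cycles / thickness
Substituting: Index = 33888 / 1.2120
Result: 27960.3960 cycles/mm


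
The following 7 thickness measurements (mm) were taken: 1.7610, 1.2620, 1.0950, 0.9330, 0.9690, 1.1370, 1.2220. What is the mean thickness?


Formula: Average = sum / n
Substituting: Average = 8.3790 / 7
Result: 1.1970 mm


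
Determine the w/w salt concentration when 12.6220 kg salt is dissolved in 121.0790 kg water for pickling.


Formula: Conc = salt / (water + salt) * 100
Substituting: Conc = 12.6220 / (121.0790 + 12.6220) * 100
Result: 9.4405 %


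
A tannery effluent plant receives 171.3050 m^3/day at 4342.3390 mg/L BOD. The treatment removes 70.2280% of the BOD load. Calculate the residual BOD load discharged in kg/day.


Load_in = volume * conc / 1000 = 171.3050 * 4342.3390 / 1000 = 743.8644 kg/day
Removed = Load_in * eff / 100 = 743.8644 * 70.2280 / 100 = 522.4011 kg/day
Load_out = Load_in - Removed = 743.8644 - 522.4011 = 221.4633 kg/day


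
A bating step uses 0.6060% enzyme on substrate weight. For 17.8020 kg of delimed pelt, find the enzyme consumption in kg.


Formula: Enzyme = substrate * pct / 100
Substituting: Enzyme = 17.8020 * 0.6060 / 100
Result: 0.1079 kg


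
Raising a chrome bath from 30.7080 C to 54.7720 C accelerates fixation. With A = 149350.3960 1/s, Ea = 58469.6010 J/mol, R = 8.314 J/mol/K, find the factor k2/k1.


T1 = 30.7080 + 273.15 = 303.8580 K; T2 = 54.7720 + 273.15 = 327.9220 K
k1 = A * exp(-Ea/(R*T1)) = 149350.3960 * exp(-58469.6010/(8.314*303.8580)) = 1.3263e-05 1/s
k2 = A * exp(-Ea/(R*T2)) = 149350.3960 * exp(-58469.6010/(8.314*327.9220)) = 7.2486e-05 1/s
k2/k1 = 7.2486e-05 / 1.3263e-05 = 5.4653


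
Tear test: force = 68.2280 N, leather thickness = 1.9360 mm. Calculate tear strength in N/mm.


Formula: Tear strength = force / thickness
Substituting: Tear strength = 68.2280 / 1.9360
Result: 35.2417 N/mm


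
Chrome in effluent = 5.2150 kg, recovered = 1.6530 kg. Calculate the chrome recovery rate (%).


Formula: Recovery = recovered / input * 100
Substituting: Recovery = 1.6530 / 5.2150 * 100
Result: 31.6970 %


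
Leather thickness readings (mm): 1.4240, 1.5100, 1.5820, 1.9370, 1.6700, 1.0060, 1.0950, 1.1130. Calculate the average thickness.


Formula: Average = sum / n
Substituting: Average = 11.3370 / 8
Result: 1.4171 mm


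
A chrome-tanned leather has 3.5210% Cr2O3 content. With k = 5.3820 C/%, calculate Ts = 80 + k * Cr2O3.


Formula: Ts = 80 + k * Cr2O3
Substituting: Ts = 80 + 5.3820 * 3.5210
Result: 98.9500 C


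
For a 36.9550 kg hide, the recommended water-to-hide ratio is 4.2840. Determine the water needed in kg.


Formula: Water = hide_weight * ratio
Substituting: Water = 36.9550 * 4.2840
Result: 158.3152 kg


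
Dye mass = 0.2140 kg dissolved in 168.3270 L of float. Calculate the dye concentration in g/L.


Formula: Conc = dye_mass(kg) / volume(L) * 1000
Substituting: Conc = 0.2140 / 168.3270 * 1000
Result: 1.2713 g/L


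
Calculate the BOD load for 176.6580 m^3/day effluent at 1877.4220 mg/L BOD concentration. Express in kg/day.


Formula: BOD_load = volume * conc / 1000
Substituting: BOD_load = 176.6580 * 1877.4220 / 1000
Result: 331.6616 kg/day


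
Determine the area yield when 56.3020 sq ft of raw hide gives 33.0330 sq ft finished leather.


Formula: Yield = finished / raw * 100
Substituting: Yield = 33.0330 / 56.3020 * 100
Result: 58.6711 %


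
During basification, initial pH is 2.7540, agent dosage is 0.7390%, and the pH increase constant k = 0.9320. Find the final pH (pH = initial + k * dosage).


Formula: pH_final = pH_initial + k * base_pct
Substituting: pH_final = 2.7540 + 0.9320 * 0.7390
Result: 3.4427


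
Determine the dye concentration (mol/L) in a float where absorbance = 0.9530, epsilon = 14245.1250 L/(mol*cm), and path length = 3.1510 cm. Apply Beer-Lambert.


Formula: c = A / (epsilon * l)
Substituting: c = 0.9530 / (14245.1250 * 3.1510)
Result: 2.1231e-05 mol/L


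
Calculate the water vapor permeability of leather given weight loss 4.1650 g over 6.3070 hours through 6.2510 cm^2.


Formula: WVP = loss / (area * time)
Substituting: WVP = 4.1650 / (6.2510 * 6.3070)
Result: 0.1056 g/(cm^2*hr)


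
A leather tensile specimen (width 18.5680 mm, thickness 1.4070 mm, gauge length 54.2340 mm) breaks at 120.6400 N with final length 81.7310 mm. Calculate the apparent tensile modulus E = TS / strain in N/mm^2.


TS = F / (w * t) = 120.6400 / (18.5680 * 1.4070) = 4.6178 N/mm^2
strain = (Lf - L0) / L0 = (81.7310 - 54.2340) / 54.2340 = 0.5070
E = TS / strain = 4.6178 / 0.5070 = 9.1079 N/mm^2


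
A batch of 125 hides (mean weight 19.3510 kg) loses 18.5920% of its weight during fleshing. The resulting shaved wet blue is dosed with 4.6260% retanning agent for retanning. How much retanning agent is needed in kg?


Total_raw = N * avg_wt = 125 * 19.3510 = 2418.8750 kg
Substrate = Total_raw * (1 - loss/100) = 2418.8750 * (1 - 18.5920/100) = 1969.1578 kg
Retan = Substrate * pct / 100 = 1969.1578 * 4.6260 / 100 = 91.0932 kg


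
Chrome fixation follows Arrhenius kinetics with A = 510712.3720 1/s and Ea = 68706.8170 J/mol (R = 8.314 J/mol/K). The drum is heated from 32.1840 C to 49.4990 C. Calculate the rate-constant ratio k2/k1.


T1 = 32.1840 + 273.15 = 305.3340 K; T2 = 49.4990 + 273.15 = 322.6490 K
k1 = A * exp(-Ea/(R*T1)) = 510712.3720 * exp(-68706.8170/(8.314*305.3340)) = 8.9912e-07 1/s
k2 = A * exp(-Ea/(R*T2)) = 510712.3720 * exp(-68706.8170/(8.314*322.6490)) = 3.8425e-06 1/s
k2/k1 = 3.8425e-06 / 8.9912e-07 = 4.2737


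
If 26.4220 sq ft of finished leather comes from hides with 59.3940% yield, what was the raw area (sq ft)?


Formula: raw = finished * 100 / yield
Substituting: raw = 26.4220 * 100 / 59.3940
Result: 44.4860 sq ft


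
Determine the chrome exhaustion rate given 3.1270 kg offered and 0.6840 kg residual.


Formula: Uptake = (offered - residual) / offered * 100
Substituting: Uptake = (3.1270 - 0.6840) / 3.1270 * 100
Result: 78.1260 %


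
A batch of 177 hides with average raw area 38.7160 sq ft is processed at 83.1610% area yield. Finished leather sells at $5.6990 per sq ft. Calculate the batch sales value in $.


Raw_total = N * avg_area = 177 * 38.7160 = 6852.7320 sq ft
Finished = Raw_total * yield / 100 = 6852.7320 * 83.1610 / 100 = 5698.8005 sq ft
Value = Finished * price = 5698.8005 * 5.6990 = 32477.4638 $


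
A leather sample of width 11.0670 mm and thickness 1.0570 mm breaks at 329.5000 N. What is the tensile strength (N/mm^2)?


Formula: TS = force / (width * thickness)
Substituting: TS = 329.5000 / (11.0670 * 1.0570)
Result: 28.1676 N/mm^2


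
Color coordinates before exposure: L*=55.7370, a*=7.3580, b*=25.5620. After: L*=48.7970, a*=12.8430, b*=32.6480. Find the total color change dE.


dL = -6.9400, da = 5.4850, db = 7.0860
dE = sqrt((-6.9400)^2 + 5.4850^2 + 7.0860^2) = 11.3340


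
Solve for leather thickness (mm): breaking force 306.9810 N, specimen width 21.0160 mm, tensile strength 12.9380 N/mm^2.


Formula: t = F / (TS * w)
Substituting: t = 306.9810 / (12.9380 * 21.0160)
Result: 1.1290 mm


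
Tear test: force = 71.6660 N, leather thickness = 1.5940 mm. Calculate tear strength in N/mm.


Formula: Tear strength = force / thickness
Substituting: Tear strength = 71.6660 / 1.5940
Result: 44.9598 N/mm


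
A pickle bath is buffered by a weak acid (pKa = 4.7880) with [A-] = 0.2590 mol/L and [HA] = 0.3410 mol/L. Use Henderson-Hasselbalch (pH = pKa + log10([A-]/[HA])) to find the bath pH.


ratio = [A-] / [HA] = 0.2590 / 0.3410 = 0.7595
log10(ratio) = -0.1195
pH = pKa + log10(ratio) = 4.7880 - 0.1195 = 4.6685


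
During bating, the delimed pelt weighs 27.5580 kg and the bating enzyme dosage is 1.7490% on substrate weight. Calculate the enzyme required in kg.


Formula: Enzyme = substrate * pct / 100
Substituting: Enzyme = 27.5580 * 1.7490 / 100
Result: 0.4820 kg


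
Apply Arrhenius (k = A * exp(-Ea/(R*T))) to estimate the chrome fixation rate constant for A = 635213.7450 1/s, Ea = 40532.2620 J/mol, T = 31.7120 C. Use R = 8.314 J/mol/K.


T_K = T_C + 273.15 = 31.7120 + 273.15 = 304.8620 K
exponent = -Ea / (R * T_K) = -40532.2620 / (8.314 * 304.8620) = -15.9914
k = A * exp(exponent) = 635213.7450 * exp(-15.9914) = 0.0720985 1/s


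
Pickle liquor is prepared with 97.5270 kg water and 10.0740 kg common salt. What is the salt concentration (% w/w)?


Formula: Conc = salt / (water + salt) * 100
Substituting: Conc = 10.0740 / (97.5270 + 10.0740) * 100
Result: 9.3624 %


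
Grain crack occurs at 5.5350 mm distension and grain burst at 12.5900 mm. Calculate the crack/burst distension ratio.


Formula: Ratio = crack / burst
Substituting: Ratio = 5.5350 / 12.5900
Result: 0.4396


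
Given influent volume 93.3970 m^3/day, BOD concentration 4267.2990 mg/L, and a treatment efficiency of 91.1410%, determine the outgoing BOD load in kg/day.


Load_in = volume * conc / 1000 = 93.3970 * 4267.2990 / 1000 = 398.5529 kg/day
Removed = Load_in * eff / 100 = 398.5529 * 91.1410 / 100 = 363.2451 kg/day
Load_out = Load_in - Removed = 398.5529 - 363.2451 = 35.3078 kg/day


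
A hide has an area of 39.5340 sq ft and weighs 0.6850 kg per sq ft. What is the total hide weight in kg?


Formula: Weight = area * weight_per_sqft
Substituting: Weight = 39.5340 * 0.6850
Result: 27.0808 kg


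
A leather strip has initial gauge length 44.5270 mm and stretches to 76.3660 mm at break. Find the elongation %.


Formula: Elongation = (Lf - L0) / L0 * 100
Substituting: Elongation = (76.3660 - 44.5270) / 44.5270 * 100
Result: 71.5049 %


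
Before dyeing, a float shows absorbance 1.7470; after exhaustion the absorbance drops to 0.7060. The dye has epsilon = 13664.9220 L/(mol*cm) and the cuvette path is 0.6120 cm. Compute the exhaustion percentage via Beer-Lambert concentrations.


c_initial = A_i / (epsilon * l) = 1.7470 / (13664.9220 * 0.6120) = 2.0890e-04 mol/L
c_final = A_f / (epsilon * l) = 0.7060 / (13664.9220 * 0.6120) = 8.4420e-05 mol/L
Exhaustion = (c_initial - c_final) / c_initial * 100 = (2.0890e-04 - 8.4420e-05) / 2.0890e-04 * 100 = 59.5879 %


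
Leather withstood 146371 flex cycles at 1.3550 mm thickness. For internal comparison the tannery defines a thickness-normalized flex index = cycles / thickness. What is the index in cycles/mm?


Formula: Index = cycles / thickness
Substituting: Index = 146371 / 1.3550
Result: 108022.8782 cycles/mm


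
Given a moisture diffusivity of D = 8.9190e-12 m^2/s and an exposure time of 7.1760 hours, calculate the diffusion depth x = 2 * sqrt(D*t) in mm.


t = 7.1760 hr * 3600 = 25833.6000 s
D * t = 8.9190e-12 * 25833.6000 = 2.3041e-07
x = 2 * sqrt(D*t) = 2 * sqrt(2.3041e-07) = 9.6002e-04 m = 0.9600 mm


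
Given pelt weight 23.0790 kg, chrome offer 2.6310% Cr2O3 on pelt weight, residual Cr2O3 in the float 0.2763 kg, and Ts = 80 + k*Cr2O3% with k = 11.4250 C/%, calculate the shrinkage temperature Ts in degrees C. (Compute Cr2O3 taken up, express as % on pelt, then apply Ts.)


Offered = pelt * offer_pct / 100 = 23.0790 * 2.6310 / 100 = 0.6072 kg
Uptake = offered - residual = 0.6072 - 0.2763 = 0.3309 kg
Cr2O3% on pelt = uptake / pelt * 100 = 0.3309 / 23.0790 * 100 = 1.4338 %
Ts = 80 + k * Cr2O3% = 80 + 11.4250 * 1.4338 = 96.3813 C


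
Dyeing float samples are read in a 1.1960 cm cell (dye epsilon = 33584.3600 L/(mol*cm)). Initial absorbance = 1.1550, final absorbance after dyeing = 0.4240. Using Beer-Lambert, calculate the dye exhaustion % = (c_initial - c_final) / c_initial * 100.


c_initial = A_i / (epsilon * l) = 1.1550 / (33584.3600 * 1.1960) = 2.8755e-05 mol/L
c_final = A_f / (epsilon * l) = 0.4240 / (33584.3600 * 1.1960) = 1.0556e-05 mol/L
Exhaustion = (c_initial - c_final) / c_initial * 100 = (2.8755e-05 - 1.0556e-05) / 2.8755e-05 * 100 = 63.2900 %


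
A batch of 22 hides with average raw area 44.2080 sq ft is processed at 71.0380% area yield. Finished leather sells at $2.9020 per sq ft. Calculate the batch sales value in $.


Raw_total = N * avg_area = 22 * 44.2080 = 972.5760 sq ft
Finished = Raw_total * yield / 100 = 972.5760 * 71.0380 / 100 = 690.8985 sq ft
Value = Finished * price = 690.8985 * 2.9020 = 2004.9876 $


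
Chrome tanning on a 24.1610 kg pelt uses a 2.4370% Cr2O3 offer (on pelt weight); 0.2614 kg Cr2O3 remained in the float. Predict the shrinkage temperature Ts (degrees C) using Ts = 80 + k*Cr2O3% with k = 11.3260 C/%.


Offered = pelt * offer_pct / 100 = 24.1610 * 2.4370 / 100 = 0.5888 kg
Uptake = offered - residual = 0.5888 - 0.2614 = 0.3274 kg
Cr2O3% on pelt = uptake / pelt * 100 = 0.3274 / 24.1610 * 100 = 1.3551 %
Ts = 80 + k * Cr2O3% = 80 + 11.3260 * 1.3551 = 95.3478 C


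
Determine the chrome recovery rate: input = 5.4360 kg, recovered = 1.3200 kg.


Formula: Recovery = recovered / input * 100
Substituting: Recovery = 1.3200 / 5.4360 * 100
Result: 24.2826 %


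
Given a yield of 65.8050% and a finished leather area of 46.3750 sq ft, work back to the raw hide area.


Formula: raw = finished * 100 / yield
Substituting: raw = 46.3750 * 100 / 65.8050
Result: 70.4734 sq ft


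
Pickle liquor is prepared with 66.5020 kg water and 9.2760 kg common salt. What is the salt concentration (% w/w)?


Formula: Conc = salt / (water + salt) * 100
Substituting: Conc = 9.2760 / (66.5020 + 9.2760) * 100
Result: 12.2410 %


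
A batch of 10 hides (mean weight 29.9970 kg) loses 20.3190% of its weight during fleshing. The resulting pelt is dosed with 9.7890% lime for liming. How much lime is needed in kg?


Total_raw = N * avg_wt = 10 * 29.9970 = 299.9700 kg
Substrate = Total_raw * (1 - loss/100) = 299.9700 * (1 - 20.3190/100) = 239.0191 kg
Lime = Substrate * pct / 100 = 239.0191 * 9.7890 / 100 = 23.3976 kg
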